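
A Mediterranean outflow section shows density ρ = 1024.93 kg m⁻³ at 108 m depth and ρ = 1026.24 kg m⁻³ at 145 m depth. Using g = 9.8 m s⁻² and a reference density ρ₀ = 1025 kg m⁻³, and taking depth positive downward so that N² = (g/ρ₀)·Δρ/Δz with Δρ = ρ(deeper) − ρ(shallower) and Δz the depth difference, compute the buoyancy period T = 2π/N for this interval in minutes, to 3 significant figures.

Δρ = 1026.24 − 1024.93 = 1.31 kg m⁻³ over Δz = 145 − 108 = 37 m.
N² = (9.8/1025) × (1.31/37) = 3.3851 × 10⁻⁴ s⁻².
N = √(3.3851 × 10⁻⁴) = 0.018399 rad s⁻¹, so T = 2π/N = 341.50 s = 5.6917 min ≈ 5.69 min.

5.69 min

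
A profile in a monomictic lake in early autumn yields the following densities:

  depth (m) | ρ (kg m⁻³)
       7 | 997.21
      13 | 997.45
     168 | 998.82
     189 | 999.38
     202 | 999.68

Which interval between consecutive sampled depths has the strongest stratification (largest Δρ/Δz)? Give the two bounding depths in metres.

Compute the density gradient over each adjacent pair:
  7–13 m: Δρ/Δz = 0.24/6 = 0.040 kg m⁻⁴
  13–168 m: Δρ/Δz = 1.37/155 = 8.8 × 10⁻³ kg m⁻⁴
  168–189 m: Δρ/Δz = 0.56/21 = 0.027 kg m⁻⁴
  189–202 m: Δρ/Δz = 0.30/13 = 0.023 kg m⁻⁴
The largest gradient is in the 7–13 m interval — the pycnocline.

7–13 m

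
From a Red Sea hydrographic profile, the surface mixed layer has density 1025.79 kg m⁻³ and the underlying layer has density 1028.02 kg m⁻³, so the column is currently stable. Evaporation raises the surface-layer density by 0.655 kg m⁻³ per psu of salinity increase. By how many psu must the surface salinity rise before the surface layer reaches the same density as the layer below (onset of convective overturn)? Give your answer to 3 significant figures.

3.40 psu

Density deficit of the surface layer: 1028.02 − 1025.79 = 2.23 kg m⁻³.
Required change = 2.23 / 0.655 = 3.40 psu.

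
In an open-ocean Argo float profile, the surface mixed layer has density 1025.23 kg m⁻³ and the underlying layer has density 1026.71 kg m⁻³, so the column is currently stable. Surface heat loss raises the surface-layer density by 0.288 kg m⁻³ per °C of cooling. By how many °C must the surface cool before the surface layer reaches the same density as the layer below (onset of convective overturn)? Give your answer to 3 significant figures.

5.14 °C

Density deficit of the surface layer: 1026.71 − 1025.23 = 1.48 kg m⁻³.
Required change = 1.48 / 0.288 = 5.14 °C.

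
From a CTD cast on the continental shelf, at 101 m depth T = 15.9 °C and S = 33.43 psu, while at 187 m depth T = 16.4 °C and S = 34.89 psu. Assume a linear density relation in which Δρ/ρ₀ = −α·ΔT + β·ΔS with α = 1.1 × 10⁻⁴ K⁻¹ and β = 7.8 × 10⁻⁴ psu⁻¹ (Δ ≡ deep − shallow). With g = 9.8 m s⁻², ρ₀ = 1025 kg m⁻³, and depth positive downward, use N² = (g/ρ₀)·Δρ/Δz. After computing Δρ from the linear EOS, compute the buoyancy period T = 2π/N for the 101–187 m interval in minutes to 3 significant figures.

9.42 min

ΔT = +0.5 K, ΔS = +1.46 psu (deep − shallow).
Δρ/ρ₀ = −αΔT + βΔS = -5.50 × 10⁻⁵ + 1.1388 × 10⁻³ = 1.0838 × 10⁻³, so Δρ ≈ 1.111 kg m⁻³.
N² = (g/ρ₀)·Δρ/Δz = g·(Δρ/ρ₀)/Δz = 9.8 × 1.0838 × 10⁻³ / 86 = 1.2350 × 10⁻⁴ s⁻².
N = √(1.2350 × 10⁻⁴) = 0.011113 rad s⁻¹ → T = 2π/N = 565.39 s = 9.4232 min ≈ 9.42 min.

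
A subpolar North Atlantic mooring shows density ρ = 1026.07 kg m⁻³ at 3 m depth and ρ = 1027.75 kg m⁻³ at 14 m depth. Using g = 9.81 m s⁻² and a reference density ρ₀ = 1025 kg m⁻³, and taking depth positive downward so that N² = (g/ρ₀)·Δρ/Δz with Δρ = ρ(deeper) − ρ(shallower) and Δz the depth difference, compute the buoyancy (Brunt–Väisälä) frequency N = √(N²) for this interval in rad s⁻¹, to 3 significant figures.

0.0382 rad s⁻¹

Δρ = 1027.75 − 1026.07 = 1.68 kg m⁻³ over Δz = 14 − 3 = 11 m.
N² = (9.81/1025) × (1.68/11) = 1.4617 × 10⁻³ s⁻².
N = √(1.4617 × 10⁻³) = 0.038232 rad s⁻¹ ≈ 0.0382 rad s⁻¹.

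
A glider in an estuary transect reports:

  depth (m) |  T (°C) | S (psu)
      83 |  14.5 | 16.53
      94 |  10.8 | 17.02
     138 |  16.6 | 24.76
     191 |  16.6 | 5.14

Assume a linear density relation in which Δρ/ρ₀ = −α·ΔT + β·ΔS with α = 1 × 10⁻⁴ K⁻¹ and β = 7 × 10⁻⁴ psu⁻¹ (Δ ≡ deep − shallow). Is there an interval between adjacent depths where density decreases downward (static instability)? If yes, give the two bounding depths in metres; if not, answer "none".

138–191 m

Evaluate Δρ/ρ₀ = −αΔT + βΔS across each adjacent pair:
  83–94 m: −αΔT+βΔS = −(1 × 10⁻⁴)(-3.7)+(7 × 10⁻⁴)(+0.49) = 7.1 × 10⁻⁴ → stable
  94–138 m: −αΔT+βΔS = −(1 × 10⁻⁴)(+5.8)+(7 × 10⁻⁴)(+7.74) = 4.8 × 10⁻³ → stable
  138–191 m: −αΔT+βΔS = −(1 × 10⁻⁴)(+0.0)+(7 × 10⁻⁴)(-19.62) = -0.014 → UNSTABLE
The 138–191 m interval has Δρ < 0: lighter water underlies denser water.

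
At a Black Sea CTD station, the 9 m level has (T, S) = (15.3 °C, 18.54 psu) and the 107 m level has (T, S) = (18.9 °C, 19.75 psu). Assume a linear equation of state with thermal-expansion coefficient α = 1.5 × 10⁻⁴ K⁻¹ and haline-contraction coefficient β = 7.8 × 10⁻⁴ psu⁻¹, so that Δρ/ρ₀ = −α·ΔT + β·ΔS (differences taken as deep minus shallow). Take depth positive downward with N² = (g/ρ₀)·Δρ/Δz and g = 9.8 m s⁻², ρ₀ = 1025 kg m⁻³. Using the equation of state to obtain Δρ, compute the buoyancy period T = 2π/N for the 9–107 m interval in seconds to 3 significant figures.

989 s

ΔT = +3.6 K, ΔS = +1.21 psu (deep − shallow).
Δρ/ρ₀ = −αΔT + βΔS = -5.40 × 10⁻⁴ + 9.438 × 10⁻⁴ = 4.038 × 10⁻⁴, so Δρ ≈ 0.4139 kg m⁻³.
N² = (g/ρ₀)·Δρ/Δz = g·(Δρ/ρ₀)/Δz = 9.8 × 4.038 × 10⁻⁴ / 98 = 4.0380 × 10⁻⁵ s⁻².
N = √(4.0380 × 10⁻⁵) = 6.3545 × 10⁻³ rad s⁻¹ → T = 2π/N = 988.78 s ≈ 989 s.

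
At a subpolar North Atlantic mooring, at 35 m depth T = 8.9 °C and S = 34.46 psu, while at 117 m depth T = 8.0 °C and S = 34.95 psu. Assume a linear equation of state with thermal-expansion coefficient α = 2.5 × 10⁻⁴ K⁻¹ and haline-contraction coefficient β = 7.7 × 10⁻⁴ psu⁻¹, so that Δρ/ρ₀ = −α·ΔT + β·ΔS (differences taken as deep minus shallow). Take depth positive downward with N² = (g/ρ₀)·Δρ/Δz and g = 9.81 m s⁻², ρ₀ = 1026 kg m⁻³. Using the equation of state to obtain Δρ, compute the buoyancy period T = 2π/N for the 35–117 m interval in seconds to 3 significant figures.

740 s

ΔT = -0.9 K, ΔS = +0.49 psu (deep − shallow).
Δρ/ρ₀ = −αΔT + βΔS = 2.25 × 10⁻⁴ + 3.773 × 10⁻⁴ = 6.023 × 10⁻⁴, so Δρ ≈ 0.6180 kg m⁻³.
N² = (g/ρ₀)·Δρ/Δz = g·(Δρ/ρ₀)/Δz = 9.81 × 6.023 × 10⁻⁴ / 82 = 7.2056 × 10⁻⁵ s⁻².
N = √(7.2056 × 10⁻⁵) = 8.4886 × 10⁻³ rad s⁻¹ → T = 2π/N = 740.19 s ≈ 740 s.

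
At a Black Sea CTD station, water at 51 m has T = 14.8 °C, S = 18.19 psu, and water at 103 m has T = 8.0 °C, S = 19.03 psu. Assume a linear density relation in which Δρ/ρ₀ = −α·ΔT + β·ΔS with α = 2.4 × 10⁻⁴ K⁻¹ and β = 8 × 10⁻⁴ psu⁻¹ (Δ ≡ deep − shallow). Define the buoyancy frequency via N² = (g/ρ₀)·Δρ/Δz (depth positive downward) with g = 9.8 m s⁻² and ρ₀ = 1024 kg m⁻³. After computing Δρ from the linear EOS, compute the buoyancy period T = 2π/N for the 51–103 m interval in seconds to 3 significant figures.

302 s

ΔT = -6.8 K, ΔS = +0.84 psu (deep − shallow).
Δρ/ρ₀ = −αΔT + βΔS = 1.632 × 10⁻³ + 6.72 × 10⁻⁴ = 2.304 × 10⁻³, so Δρ ≈ 2.359 kg m⁻³.
N² = (g/ρ₀)·Δρ/Δz = g·(Δρ/ρ₀)/Δz = 9.8 × 2.304 × 10⁻³ / 52 = 4.3422 × 10⁻⁴ s⁻².
N = √(4.3422 × 10⁻⁴) = 0.020838 rad s⁻¹ → T = 2π/N = 301.53 s ≈ 302 s.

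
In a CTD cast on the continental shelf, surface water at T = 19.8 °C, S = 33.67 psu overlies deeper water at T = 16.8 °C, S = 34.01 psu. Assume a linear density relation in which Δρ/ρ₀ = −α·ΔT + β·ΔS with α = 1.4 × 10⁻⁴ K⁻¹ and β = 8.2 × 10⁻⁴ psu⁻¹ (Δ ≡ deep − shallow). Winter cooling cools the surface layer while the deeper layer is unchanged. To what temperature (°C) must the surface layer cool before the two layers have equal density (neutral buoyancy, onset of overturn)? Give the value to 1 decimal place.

Neutral buoyancy requires Δρ = 0, i.e. −α(T_deep − T_surf′) + β(S_deep − S_surf) = 0.
T_surf′ = T_deep − (β/α)·ΔS = 16.8 − (8.2 × 10⁻⁴/1.4 × 10⁻⁴)·(+0.34) = 14.809 °C.
Cooling required: 19.8 − (14.809) = 4.991 °C.

14.8 °C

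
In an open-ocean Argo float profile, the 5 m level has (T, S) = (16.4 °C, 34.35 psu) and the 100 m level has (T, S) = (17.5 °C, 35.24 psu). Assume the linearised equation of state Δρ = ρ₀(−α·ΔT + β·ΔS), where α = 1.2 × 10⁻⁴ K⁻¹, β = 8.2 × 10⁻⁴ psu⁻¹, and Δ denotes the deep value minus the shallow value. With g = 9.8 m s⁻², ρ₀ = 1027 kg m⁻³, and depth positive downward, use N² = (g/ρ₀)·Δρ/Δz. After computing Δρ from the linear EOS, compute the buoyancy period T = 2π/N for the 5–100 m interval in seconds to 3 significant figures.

ΔT = +1.1 K, ΔS = +0.89 psu (deep − shallow).
Δρ/ρ₀ = −αΔT + βΔS = -1.32 × 10⁻⁴ + 7.298 × 10⁻⁴ = 5.978 × 10⁻⁴, so Δρ ≈ 0.6139 kg m⁻³.
N² = (g/ρ₀)·Δρ/Δz = g·(Δρ/ρ₀)/Δz = 9.8 × 5.978 × 10⁻⁴ / 95 = 6.1668 × 10⁻⁵ s⁻².
N = √(6.1668 × 10⁻⁵) = 7.8529 × 10⁻³ rad s⁻¹ → T = 2π/N = 800.11 s ≈ 800 s.

800 s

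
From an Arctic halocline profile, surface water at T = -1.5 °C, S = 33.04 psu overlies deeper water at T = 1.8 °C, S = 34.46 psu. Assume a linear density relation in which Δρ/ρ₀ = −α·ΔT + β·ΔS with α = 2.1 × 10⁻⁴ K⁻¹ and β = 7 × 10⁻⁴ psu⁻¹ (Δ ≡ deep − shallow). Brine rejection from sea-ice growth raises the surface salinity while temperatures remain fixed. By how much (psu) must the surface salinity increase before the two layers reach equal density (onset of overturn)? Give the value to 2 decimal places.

Neutral buoyancy requires −α(T_deep − T_surf) + β(S_deep − S_surf′) = 0.
S_surf′ = S_deep − (α/β)·ΔT = 34.46 − (2.1 × 10⁻⁴/7 × 10⁻⁴)·(+3.3) = 33.4700 psu.
Increase required: 33.4700 − 33.04 = 0.4300 psu.

0.43 psu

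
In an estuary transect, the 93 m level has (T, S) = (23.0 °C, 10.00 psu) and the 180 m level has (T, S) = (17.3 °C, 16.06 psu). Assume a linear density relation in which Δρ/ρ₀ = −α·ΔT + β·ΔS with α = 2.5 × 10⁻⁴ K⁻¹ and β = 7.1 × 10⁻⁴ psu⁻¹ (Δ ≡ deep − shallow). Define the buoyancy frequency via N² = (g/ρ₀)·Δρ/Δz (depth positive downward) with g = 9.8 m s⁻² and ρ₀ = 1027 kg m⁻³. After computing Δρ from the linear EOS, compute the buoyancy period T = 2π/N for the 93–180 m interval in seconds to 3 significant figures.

ΔT = -5.7 K, ΔS = +6.06 psu (deep − shallow).
Δρ/ρ₀ = −αΔT + βΔS = 1.425 × 10⁻³ + 4.3026 × 10⁻³ = 5.7276 × 10⁻³, so Δρ ≈ 5.882 kg m⁻³.
N² = (g/ρ₀)·Δρ/Δz = g·(Δρ/ρ₀)/Δz = 9.8 × 5.7276 × 10⁻³ / 87 = 6.4518 × 10⁻⁴ s⁻².
N = √(6.4518 × 10⁻⁴) = 0.025400 rad s⁻¹ → T = 2π/N = 247.37 s ≈ 247 s.

247 s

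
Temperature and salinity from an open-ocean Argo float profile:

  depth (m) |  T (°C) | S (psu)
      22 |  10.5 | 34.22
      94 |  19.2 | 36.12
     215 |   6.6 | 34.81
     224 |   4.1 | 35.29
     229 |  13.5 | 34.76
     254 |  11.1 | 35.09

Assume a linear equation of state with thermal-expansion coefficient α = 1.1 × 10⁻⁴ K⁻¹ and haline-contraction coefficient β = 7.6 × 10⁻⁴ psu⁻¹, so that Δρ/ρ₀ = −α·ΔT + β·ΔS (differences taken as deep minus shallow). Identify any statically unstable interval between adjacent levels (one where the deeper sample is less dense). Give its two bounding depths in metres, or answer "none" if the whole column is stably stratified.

Evaluate Δρ/ρ₀ = −αΔT + βΔS across each adjacent pair:
  22–94 m: −αΔT+βΔS = −(1.1 × 10⁻⁴)(+8.7)+(7.6 × 10⁻⁴)(+1.90) = 4.9 × 10⁻⁴ → stable
  94–215 m: −αΔT+βΔS = −(1.1 × 10⁻⁴)(-12.6)+(7.6 × 10⁻⁴)(-1.31) = 3.9 × 10⁻⁴ → stable
  215–224 m: −αΔT+βΔS = −(1.1 × 10⁻⁴)(-2.5)+(7.6 × 10⁻⁴)(+0.48) = 6.4 × 10⁻⁴ → stable
  224–229 m: −αΔT+βΔS = −(1.1 × 10⁻⁴)(+9.4)+(7.6 × 10⁻⁴)(-0.53) = -1.4 × 10⁻³ → UNSTABLE
  229–254 m: −αΔT+βΔS = −(1.1 × 10⁻⁴)(-2.4)+(7.6 × 10⁻⁴)(+0.33) = 5.1 × 10⁻⁴ → stable
The 224–229 m interval has Δρ < 0: lighter water underlies denser water.

224–229 m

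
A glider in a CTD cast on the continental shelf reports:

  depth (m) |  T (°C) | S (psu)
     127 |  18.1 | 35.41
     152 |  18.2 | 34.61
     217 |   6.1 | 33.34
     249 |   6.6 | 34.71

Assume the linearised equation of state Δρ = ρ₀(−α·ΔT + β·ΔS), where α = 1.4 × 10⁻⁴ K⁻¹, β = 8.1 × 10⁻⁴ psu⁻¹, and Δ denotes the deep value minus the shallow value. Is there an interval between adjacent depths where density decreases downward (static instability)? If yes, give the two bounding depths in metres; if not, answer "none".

Evaluate Δρ/ρ₀ = −αΔT + βΔS across each adjacent pair:
  127–152 m: −αΔT+βΔS = −(1.4 × 10⁻⁴)(+0.1)+(8.1 × 10⁻⁴)(-0.80) = -6.6 × 10⁻⁴ → UNSTABLE
  152–217 m: −αΔT+βΔS = −(1.4 × 10⁻⁴)(-12.1)+(8.1 × 10⁻⁴)(-1.27) = 6.7 × 10⁻⁴ → stable
  217–249 m: −αΔT+βΔS = −(1.4 × 10⁻⁴)(+0.5)+(8.1 × 10⁻⁴)(+1.37) = 1.0 × 10⁻³ → stable
The 127–152 m interval has Δρ < 0: lighter water underlies denser water.

127–152 m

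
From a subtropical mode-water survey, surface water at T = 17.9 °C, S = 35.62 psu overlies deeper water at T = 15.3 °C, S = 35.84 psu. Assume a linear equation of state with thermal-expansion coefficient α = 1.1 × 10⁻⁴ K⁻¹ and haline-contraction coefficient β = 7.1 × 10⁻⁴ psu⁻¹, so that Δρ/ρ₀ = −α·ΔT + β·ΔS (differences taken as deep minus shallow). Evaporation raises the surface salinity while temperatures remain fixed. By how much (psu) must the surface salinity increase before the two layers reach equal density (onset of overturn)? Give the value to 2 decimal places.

Neutral buoyancy requires −α(T_deep − T_surf) + β(S_deep − S_surf′) = 0.
S_surf′ = S_deep − (α/β)·ΔT = 35.84 − (1.1 × 10⁻⁴/7.1 × 10⁻⁴)·(-2.6) = 36.2428 psu.
Increase required: 36.2428 − 35.62 = 0.6228 psu.

0.62 psu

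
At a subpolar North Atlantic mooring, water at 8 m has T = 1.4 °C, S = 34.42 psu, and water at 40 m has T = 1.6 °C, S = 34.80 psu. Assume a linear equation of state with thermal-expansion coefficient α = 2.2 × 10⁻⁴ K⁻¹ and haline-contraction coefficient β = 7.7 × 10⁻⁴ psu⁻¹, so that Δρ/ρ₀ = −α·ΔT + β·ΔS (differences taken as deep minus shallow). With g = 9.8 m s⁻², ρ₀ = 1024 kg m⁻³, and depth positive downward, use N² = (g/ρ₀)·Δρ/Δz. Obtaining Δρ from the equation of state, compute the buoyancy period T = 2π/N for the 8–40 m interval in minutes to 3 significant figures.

ΔT = +0.2 K, ΔS = +0.38 psu (deep − shallow).
Δρ/ρ₀ = −αΔT + βΔS = -4.40 × 10⁻⁵ + 2.926 × 10⁻⁴ = 2.486 × 10⁻⁴, so Δρ ≈ 0.2546 kg m⁻³.
N² = (g/ρ₀)·Δρ/Δz = g·(Δρ/ρ₀)/Δz = 9.8 × 2.486 × 10⁻⁴ / 32 = 7.6134 × 10⁻⁵ s⁻².
N = √(7.6134 × 10⁻⁵) = 8.7255 × 10⁻³ rad s⁻¹ → T = 2π/N = 720.09 s = 12.002 min ≈ 12.0 min.

12.0 min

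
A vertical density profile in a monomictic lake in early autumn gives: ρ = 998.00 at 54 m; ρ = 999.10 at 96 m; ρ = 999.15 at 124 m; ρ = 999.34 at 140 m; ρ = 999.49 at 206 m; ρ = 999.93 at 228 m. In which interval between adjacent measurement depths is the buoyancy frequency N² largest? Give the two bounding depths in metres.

54–96 m

Compute the density gradient over each adjacent pair:
  54–96 m: Δρ/Δz = 1.10/42 = 0.026 kg m⁻⁴
  96–124 m: Δρ/Δz = 0.05/28 = 1.8 × 10⁻³ kg m⁻⁴
  124–140 m: Δρ/Δz = 0.19/16 = 0.012 kg m⁻⁴
  140–206 m: Δρ/Δz = 0.15/66 = 2.3 × 10⁻³ kg m⁻⁴
  206–228 m: Δρ/Δz = 0.44/22 = 0.020 kg m⁻⁴
The largest gradient is in the 54–96 m interval — the pycnocline.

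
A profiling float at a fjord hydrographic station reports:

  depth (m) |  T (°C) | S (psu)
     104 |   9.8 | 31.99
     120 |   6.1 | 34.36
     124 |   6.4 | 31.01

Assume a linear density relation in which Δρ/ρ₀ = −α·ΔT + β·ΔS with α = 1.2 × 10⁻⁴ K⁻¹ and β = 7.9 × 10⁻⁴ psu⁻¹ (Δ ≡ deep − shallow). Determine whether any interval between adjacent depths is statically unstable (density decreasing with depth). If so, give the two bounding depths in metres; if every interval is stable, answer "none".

Evaluate Δρ/ρ₀ = −αΔT + βΔS across each adjacent pair:
  104–120 m: −αΔT+βΔS = −(1.2 × 10⁻⁴)(-3.7)+(7.9 × 10⁻⁴)(+2.37) = 2.3 × 10⁻³ → stable
  120–124 m: −αΔT+βΔS = −(1.2 × 10⁻⁴)(+0.3)+(7.9 × 10⁻⁴)(-3.35) = -2.7 × 10⁻³ → UNSTABLE
The 120–124 m interval has Δρ < 0: lighter water underlies denser water.

120–124 m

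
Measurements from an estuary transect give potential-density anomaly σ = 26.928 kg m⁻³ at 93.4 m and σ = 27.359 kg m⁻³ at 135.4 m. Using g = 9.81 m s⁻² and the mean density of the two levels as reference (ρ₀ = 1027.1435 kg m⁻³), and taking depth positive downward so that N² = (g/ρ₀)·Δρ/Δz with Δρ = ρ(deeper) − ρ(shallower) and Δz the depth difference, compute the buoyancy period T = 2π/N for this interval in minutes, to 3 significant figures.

Δρ = 1027.359 − 1026.928 = 0.431 kg m⁻³ over Δz = 135.4 − 93.4 = 42 m.
N² = (9.81/1027.1435) × (0.431/42) = 9.8009 × 10⁻⁵ s⁻².
N = √(9.8009 × 10⁻⁵) = 9.8999 × 10⁻³ rad s⁻¹, so T = 2π/N = 634.67 s = 10.578 min ≈ 10.6 min.
A positive N² confirms static stability across the interval.

10.6 min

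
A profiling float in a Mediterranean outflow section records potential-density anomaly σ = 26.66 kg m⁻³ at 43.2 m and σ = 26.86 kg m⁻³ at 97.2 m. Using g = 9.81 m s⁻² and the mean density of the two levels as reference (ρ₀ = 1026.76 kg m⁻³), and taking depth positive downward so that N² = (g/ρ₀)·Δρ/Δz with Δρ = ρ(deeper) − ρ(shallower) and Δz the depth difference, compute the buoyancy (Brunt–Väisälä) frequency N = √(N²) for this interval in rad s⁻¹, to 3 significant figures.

5.95 × 10⁻³ rad s⁻¹

Δρ = 1026.86 − 1026.66 = 0.20 kg m⁻³ over Δz = 97.2 − 43.2 = 54 m.
N² = (9.81/1026.76) × (0.20/54) = 3.5386 × 10⁻⁵ s⁻².
N = √(3.5386 × 10⁻⁵) = 5.9486 × 10⁻³ rad s⁻¹ ≈ 5.95 × 10⁻³ rad s⁻¹.
Since Δρ > 0 the layer is stably stratified.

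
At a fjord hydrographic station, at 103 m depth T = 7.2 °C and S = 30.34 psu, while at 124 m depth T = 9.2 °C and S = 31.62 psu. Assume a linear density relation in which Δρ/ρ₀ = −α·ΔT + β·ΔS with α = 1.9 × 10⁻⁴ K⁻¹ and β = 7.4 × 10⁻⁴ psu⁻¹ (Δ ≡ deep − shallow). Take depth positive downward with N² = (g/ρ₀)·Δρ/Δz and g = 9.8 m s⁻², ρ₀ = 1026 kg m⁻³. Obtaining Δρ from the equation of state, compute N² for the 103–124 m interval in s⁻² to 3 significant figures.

ΔT = +2.0 K, ΔS = +1.28 psu (deep − shallow).
Δρ/ρ₀ = −αΔT + βΔS = -3.80 × 10⁻⁴ + 9.472 × 10⁻⁴ = 5.672 × 10⁻⁴, so Δρ ≈ 0.5819 kg m⁻³.
N² = (g/ρ₀)·Δρ/Δz = g·(Δρ/ρ₀)/Δz = 9.8 × 5.672 × 10⁻⁴ / 21 = 2.6469 × 10⁻⁴ s⁻² ≈ 2.65 × 10⁻⁴ s⁻².

2.65 × 10⁻⁴ s⁻²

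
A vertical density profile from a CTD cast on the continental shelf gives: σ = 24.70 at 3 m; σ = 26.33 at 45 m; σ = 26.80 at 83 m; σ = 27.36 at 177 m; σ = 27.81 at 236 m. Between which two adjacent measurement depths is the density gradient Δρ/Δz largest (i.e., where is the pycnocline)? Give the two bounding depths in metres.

3–45 m

Compute the density gradient over each adjacent pair:
  3–45 m: Δρ/Δz = 1.63/42 = 0.039 kg m⁻⁴
  45–83 m: Δρ/Δz = 0.47/38 = 0.012 kg m⁻⁴
  83–177 m: Δρ/Δz = 0.56/94 = 6.0 × 10⁻³ kg m⁻⁴
  177–236 m: Δρ/Δz = 0.45/59 = 7.6 × 10⁻³ kg m⁻⁴
The largest gradient is in the 3–45 m interval — the pycnocline.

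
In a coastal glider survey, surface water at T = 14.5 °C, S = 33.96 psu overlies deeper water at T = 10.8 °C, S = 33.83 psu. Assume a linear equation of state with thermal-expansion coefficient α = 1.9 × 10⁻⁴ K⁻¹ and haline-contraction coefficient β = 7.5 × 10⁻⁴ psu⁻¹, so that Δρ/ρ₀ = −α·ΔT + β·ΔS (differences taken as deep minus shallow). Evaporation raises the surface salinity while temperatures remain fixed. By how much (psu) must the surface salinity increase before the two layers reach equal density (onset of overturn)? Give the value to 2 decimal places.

0.81 psu

Neutral buoyancy requires −α(T_deep − T_surf) + β(S_deep − S_surf′) = 0.
S_surf′ = S_deep − (α/β)·ΔT = 33.83 − (1.9 × 10⁻⁴/7.5 × 10⁻⁴)·(-3.7) = 34.7673 psu.
Increase required: 34.7673 − 33.96 = 0.8073 psu.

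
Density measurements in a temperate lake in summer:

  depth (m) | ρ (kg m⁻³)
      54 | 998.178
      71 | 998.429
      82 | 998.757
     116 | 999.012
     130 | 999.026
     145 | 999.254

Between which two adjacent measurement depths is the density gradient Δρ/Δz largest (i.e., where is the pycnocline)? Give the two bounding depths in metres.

Compute the density gradient over each adjacent pair:
  54–71 m: Δρ/Δz = 0.251/17 = 0.015 kg m⁻⁴
  71–82 m: Δρ/Δz = 0.328/11 = 0.030 kg m⁻⁴
  82–116 m: Δρ/Δz = 0.255/34 = 7.5 × 10⁻³ kg m⁻⁴
  116–130 m: Δρ/Δz = 0.014/14 = 1.0 × 10⁻³ kg m⁻⁴
  130–145 m: Δρ/Δz = 0.228/15 = 0.015 kg m⁻⁴
The largest gradient is in the 71–82 m interval — the pycnocline.

71–82 m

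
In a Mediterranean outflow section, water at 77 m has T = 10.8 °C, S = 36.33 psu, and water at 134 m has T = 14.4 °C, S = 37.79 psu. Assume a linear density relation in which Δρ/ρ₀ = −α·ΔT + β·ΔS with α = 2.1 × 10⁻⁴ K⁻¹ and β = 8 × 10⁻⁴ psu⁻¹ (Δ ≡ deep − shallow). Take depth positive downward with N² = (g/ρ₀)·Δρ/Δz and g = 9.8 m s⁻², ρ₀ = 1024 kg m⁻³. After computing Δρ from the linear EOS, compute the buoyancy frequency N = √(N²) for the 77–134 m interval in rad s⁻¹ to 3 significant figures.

8.42 × 10⁻³ rad s⁻¹

ΔT = +3.6 K, ΔS = +1.46 psu (deep − shallow).
Δρ/ρ₀ = −αΔT + βΔS = -7.56 × 10⁻⁴ + 1.168 × 10⁻³ = 4.12 × 10⁻⁴, so Δρ ≈ 0.4219 kg m⁻³.
N² = (g/ρ₀)·Δρ/Δz = g·(Δρ/ρ₀)/Δz = 9.8 × 4.12 × 10⁻⁴ / 57 = 7.0835 × 10⁻⁵ s⁻².
N = √(7.0835 × 10⁻⁵) = 8.4164 × 10⁻³ rad s⁻¹ ≈ 8.42 × 10⁻³ rad s⁻¹.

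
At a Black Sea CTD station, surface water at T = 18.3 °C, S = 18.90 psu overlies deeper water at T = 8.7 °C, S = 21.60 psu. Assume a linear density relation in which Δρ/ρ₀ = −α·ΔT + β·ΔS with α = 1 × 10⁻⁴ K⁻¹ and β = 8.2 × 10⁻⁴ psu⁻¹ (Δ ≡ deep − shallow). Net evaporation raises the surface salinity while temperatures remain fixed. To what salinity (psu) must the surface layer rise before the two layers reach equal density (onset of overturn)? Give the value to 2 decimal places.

22.77 psu

Neutral buoyancy requires −α(T_deep − T_surf) + β(S_deep − S_surf′) = 0.
S_surf′ = S_deep − (α/β)·ΔT = 21.60 − (1 × 10⁻⁴/8.2 × 10⁻⁴)·(-9.6) = 22.7707 psu.
Increase required: 22.7707 − 18.90 = 3.8707 psu.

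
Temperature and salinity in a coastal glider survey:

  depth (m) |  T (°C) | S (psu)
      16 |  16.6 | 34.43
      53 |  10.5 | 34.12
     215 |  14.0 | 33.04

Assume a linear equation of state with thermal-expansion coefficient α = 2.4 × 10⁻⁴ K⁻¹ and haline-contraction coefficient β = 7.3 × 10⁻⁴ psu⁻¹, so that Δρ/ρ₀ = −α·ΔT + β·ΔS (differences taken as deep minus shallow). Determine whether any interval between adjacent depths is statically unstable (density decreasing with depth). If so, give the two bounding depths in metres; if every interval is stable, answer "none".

53–215 m

Evaluate Δρ/ρ₀ = −αΔT + βΔS across each adjacent pair:
  16–53 m: −αΔT+βΔS = −(2.4 × 10⁻⁴)(-6.1)+(7.3 × 10⁻⁴)(-0.31) = 1.2 × 10⁻³ → stable
  53–215 m: −αΔT+βΔS = −(2.4 × 10⁻⁴)(+3.5)+(7.3 × 10⁻⁴)(-1.08) = -1.6 × 10⁻³ → UNSTABLE
The 53–215 m interval has Δρ < 0: lighter water underlies denser water.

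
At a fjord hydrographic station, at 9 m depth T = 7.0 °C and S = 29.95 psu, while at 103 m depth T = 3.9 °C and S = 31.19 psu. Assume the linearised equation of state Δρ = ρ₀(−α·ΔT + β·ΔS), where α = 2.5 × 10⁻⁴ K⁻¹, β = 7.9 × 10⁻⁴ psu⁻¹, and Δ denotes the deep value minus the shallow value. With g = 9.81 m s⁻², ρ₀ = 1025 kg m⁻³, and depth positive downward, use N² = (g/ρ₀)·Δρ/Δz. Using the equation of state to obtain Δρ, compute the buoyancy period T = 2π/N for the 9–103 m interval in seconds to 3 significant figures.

ΔT = -3.1 K, ΔS = +1.24 psu (deep − shallow).
Δρ/ρ₀ = −αΔT + βΔS = 7.75 × 10⁻⁴ + 9.796 × 10⁻⁴ = 1.7546 × 10⁻³, so Δρ ≈ 1.798 kg m⁻³.
N² = (g/ρ₀)·Δρ/Δz = g·(Δρ/ρ₀)/Δz = 9.81 × 1.7546 × 10⁻³ / 94 = 1.8311 × 10⁻⁴ s⁻².
N = √(1.8311 × 10⁻⁴) = 0.013532 rad s⁻¹ → T = 2π/N = 464.32 s ≈ 464 s.

464 s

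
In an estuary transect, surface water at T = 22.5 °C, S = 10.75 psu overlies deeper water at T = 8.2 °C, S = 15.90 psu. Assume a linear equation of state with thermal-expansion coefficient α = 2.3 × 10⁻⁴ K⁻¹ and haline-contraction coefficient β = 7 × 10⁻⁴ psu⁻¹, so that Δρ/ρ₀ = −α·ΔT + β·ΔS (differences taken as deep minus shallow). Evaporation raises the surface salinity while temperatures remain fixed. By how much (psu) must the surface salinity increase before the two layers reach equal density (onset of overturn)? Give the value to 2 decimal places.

9.85 psu

Neutral buoyancy requires −α(T_deep − T_surf) + β(S_deep − S_surf′) = 0.
S_surf′ = S_deep − (α/β)·ΔT = 15.90 − (2.3 × 10⁻⁴/7 × 10⁻⁴)·(-14.3) = 20.5986 psu.
Increase required: 20.5986 − 10.75 = 9.8486 psu.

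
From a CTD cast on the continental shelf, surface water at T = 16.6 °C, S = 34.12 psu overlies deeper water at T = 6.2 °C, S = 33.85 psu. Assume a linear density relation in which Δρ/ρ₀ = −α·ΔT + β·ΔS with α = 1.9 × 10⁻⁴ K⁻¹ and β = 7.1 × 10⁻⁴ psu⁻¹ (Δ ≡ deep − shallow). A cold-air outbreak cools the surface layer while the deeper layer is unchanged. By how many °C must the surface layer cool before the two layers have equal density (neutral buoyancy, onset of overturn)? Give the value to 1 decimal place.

Neutral buoyancy requires Δρ = 0, i.e. −α(T_deep − T_surf′) + β(S_deep − S_surf) = 0.
T_surf′ = T_deep − (β/α)·ΔS = 6.2 − (7.1 × 10⁻⁴/1.9 × 10⁻⁴)·(-0.27) = 7.209 °C.
Cooling required: 16.6 − (7.209) = 9.391 °C.

9.4 °C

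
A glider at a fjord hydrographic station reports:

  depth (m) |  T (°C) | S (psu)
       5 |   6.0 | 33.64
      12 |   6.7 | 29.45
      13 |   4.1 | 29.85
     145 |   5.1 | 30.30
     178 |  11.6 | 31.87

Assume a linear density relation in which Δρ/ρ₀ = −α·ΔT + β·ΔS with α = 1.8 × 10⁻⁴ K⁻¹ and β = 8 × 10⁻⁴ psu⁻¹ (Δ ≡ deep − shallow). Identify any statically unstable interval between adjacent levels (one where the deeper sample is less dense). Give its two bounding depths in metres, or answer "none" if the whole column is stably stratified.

Evaluate Δρ/ρ₀ = −αΔT + βΔS across each adjacent pair:
  5–12 m: −αΔT+βΔS = −(1.8 × 10⁻⁴)(+0.7)+(8 × 10⁻⁴)(-4.19) = -3.5 × 10⁻³ → UNSTABLE
  12–13 m: −αΔT+βΔS = −(1.8 × 10⁻⁴)(-2.6)+(8 × 10⁻⁴)(+0.40) = 7.9 × 10⁻⁴ → stable
  13–145 m: −αΔT+βΔS = −(1.8 × 10⁻⁴)(+1.0)+(8 × 10⁻⁴)(+0.45) = 1.8 × 10⁻⁴ → stable
  145–178 m: −αΔT+βΔS = −(1.8 × 10⁻⁴)(+6.5)+(8 × 10⁻⁴)(+1.57) = 8.6 × 10⁻⁵ → stable
The 5–12 m interval has Δρ < 0: lighter water underlies denser water.

5–12 m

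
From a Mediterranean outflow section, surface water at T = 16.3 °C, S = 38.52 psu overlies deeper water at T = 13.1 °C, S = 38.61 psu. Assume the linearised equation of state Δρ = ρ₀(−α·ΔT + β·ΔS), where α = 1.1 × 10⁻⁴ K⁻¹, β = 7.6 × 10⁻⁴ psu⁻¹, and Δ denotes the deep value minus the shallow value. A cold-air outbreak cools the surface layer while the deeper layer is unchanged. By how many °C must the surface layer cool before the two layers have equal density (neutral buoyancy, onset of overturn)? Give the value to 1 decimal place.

Neutral buoyancy requires Δρ = 0, i.e. −α(T_deep − T_surf′) + β(S_deep − S_surf) = 0.
T_surf′ = T_deep − (β/α)·ΔS = 13.1 − (7.6 × 10⁻⁴/1.1 × 10⁻⁴)·(+0.09) = 12.478 °C.
Cooling required: 16.3 − (12.478) = 3.822 °C.

3.8 °C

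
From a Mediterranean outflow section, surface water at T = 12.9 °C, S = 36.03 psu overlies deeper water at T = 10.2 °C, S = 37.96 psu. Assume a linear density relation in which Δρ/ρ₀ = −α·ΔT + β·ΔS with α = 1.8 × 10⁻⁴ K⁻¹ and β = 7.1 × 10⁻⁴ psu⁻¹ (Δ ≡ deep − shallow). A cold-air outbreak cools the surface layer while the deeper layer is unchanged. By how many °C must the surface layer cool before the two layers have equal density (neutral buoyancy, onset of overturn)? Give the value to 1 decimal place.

10.3 °C

Neutral buoyancy requires Δρ = 0, i.e. −α(T_deep − T_surf′) + β(S_deep − S_surf) = 0.
T_surf′ = T_deep − (β/α)·ΔS = 10.2 − (7.1 × 10⁻⁴/1.8 × 10⁻⁴)·(+1.93) = 2.587 °C.
Cooling required: 12.9 − (2.587) = 10.313 °C.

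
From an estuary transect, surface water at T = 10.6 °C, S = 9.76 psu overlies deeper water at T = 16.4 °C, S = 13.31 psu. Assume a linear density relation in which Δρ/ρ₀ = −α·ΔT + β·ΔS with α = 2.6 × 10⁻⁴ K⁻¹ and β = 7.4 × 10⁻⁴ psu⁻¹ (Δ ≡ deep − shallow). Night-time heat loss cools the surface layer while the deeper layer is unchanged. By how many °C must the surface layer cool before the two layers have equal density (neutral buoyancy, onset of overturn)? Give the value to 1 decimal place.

4.3 °C

Neutral buoyancy requires Δρ = 0, i.e. −α(T_deep − T_surf′) + β(S_deep − S_surf) = 0.
T_surf′ = T_deep − (β/α)·ΔS = 16.4 − (7.4 × 10⁻⁴/2.6 × 10⁻⁴)·(+3.55) = 6.296 °C.
Cooling required: 10.6 − (6.296) = 4.304 °C.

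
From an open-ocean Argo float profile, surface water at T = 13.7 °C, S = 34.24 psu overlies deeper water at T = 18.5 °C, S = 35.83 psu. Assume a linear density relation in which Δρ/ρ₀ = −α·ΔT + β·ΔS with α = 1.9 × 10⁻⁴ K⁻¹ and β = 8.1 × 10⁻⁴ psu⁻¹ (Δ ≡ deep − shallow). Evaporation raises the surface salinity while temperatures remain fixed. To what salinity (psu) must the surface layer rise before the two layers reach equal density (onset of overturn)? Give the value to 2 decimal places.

Neutral buoyancy requires −α(T_deep − T_surf) + β(S_deep − S_surf′) = 0.
S_surf′ = S_deep − (α/β)·ΔT = 35.83 − (1.9 × 10⁻⁴/8.1 × 10⁻⁴)·(+4.8) = 34.7041 psu.
Increase required: 34.7041 − 34.24 = 0.4641 psu.

34.70 psu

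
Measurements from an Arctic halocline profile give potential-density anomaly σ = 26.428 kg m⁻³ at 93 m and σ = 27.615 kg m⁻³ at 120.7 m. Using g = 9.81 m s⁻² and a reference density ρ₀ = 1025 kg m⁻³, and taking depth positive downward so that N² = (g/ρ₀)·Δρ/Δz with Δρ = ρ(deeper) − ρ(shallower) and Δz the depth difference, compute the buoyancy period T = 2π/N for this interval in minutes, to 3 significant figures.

Δρ = 1027.615 − 1026.428 = 1.187 kg m⁻³ over Δz = 120.7 − 93 = 27.7 m.
N² = (9.81/1025) × (1.187/27.7) = 4.1012 × 10⁻⁴ s⁻².
N = √(4.1012 × 10⁻⁴) = 0.020251 rad s⁻¹, so T = 2π/N = 310.27 s = 5.1712 min ≈ 5.17 min.

5.17 min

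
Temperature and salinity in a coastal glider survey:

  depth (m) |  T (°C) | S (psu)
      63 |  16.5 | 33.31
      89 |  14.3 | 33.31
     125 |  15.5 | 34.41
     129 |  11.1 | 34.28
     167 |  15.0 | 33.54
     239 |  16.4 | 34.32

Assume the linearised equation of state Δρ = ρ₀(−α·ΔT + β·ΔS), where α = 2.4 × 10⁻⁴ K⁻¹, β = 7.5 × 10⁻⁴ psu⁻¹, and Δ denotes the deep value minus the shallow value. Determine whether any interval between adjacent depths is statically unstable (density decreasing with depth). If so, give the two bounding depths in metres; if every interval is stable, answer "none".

129–167 m

Evaluate Δρ/ρ₀ = −αΔT + βΔS across each adjacent pair:
  63–89 m: −αΔT+βΔS = −(2.4 × 10⁻⁴)(-2.2)+(7.5 × 10⁻⁴)(+0.00) = 5.3 × 10⁻⁴ → stable
  89–125 m: −αΔT+βΔS = −(2.4 × 10⁻⁴)(+1.2)+(7.5 × 10⁻⁴)(+1.10) = 5.4 × 10⁻⁴ → stable
  125–129 m: −αΔT+βΔS = −(2.4 × 10⁻⁴)(-4.4)+(7.5 × 10⁻⁴)(-0.13) = 9.6 × 10⁻⁴ → stable
  129–167 m: −αΔT+βΔS = −(2.4 × 10⁻⁴)(+3.9)+(7.5 × 10⁻⁴)(-0.74) = -1.5 × 10⁻³ → UNSTABLE
  167–239 m: −αΔT+βΔS = −(2.4 × 10⁻⁴)(+1.4)+(7.5 × 10⁻⁴)(+0.78) = 2.5 × 10⁻⁴ → stable
The 129–167 m interval has Δρ < 0: lighter water underlies denser water.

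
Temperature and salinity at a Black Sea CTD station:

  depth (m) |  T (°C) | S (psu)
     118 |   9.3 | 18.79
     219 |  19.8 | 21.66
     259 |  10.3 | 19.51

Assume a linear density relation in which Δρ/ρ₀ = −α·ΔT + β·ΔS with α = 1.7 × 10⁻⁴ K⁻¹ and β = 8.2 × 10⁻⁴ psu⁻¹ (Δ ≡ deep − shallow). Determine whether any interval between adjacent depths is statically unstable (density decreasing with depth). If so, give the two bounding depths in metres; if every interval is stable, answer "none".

Evaluate Δρ/ρ₀ = −αΔT + βΔS across each adjacent pair:
  118–219 m: −αΔT+βΔS = −(1.7 × 10⁻⁴)(+10.5)+(8.2 × 10⁻⁴)(+2.87) = 5.7 × 10⁻⁴ → stable
  219–259 m: −αΔT+βΔS = −(1.7 × 10⁻⁴)(-9.5)+(8.2 × 10⁻⁴)(-2.15) = -1.5 × 10⁻⁴ → UNSTABLE
The 219–259 m interval has Δρ < 0: lighter water underlies denser water.

219–259 m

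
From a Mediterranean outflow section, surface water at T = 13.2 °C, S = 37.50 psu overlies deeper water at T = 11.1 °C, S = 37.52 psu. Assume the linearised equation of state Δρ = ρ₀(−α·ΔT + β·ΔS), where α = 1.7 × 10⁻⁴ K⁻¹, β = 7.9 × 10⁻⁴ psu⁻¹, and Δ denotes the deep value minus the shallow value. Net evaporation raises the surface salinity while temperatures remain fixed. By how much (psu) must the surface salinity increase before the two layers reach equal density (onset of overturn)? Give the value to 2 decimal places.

Neutral buoyancy requires −α(T_deep − T_surf) + β(S_deep − S_surf′) = 0.
S_surf′ = S_deep − (α/β)·ΔT = 37.52 − (1.7 × 10⁻⁴/7.9 × 10⁻⁴)·(-2.1) = 37.9719 psu.
Increase required: 37.9719 − 37.50 = 0.4719 psu.

0.47 psu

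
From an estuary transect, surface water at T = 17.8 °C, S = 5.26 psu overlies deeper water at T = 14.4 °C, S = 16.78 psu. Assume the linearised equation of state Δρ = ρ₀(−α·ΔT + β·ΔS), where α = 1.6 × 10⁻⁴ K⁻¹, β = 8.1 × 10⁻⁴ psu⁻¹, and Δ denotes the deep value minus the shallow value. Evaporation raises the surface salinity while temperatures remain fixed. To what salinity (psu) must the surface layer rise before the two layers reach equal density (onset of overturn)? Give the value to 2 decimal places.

Neutral buoyancy requires −α(T_deep − T_surf) + β(S_deep − S_surf′) = 0.
S_surf′ = S_deep − (α/β)·ΔT = 16.78 − (1.6 × 10⁻⁴/8.1 × 10⁻⁴)·(-3.4) = 17.4516 psu.
Increase required: 17.4516 − 5.26 = 12.1916 psu.

17.45 psu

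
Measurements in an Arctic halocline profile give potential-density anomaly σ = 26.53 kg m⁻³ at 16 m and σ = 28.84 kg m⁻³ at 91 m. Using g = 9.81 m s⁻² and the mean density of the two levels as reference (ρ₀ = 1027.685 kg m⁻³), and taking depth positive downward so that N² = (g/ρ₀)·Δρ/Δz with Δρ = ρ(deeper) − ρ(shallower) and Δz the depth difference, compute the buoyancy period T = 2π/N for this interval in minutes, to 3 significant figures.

Δρ = 1028.84 − 1026.53 = 2.31 kg m⁻³ over Δz = 91 − 16 = 75 m.
N² = (9.81/1027.685) × (2.31/75) = 2.9401 × 10⁻⁴ s⁻².
N = √(2.9401 × 10⁻⁴) = 0.017147 rad s⁻¹, so T = 2π/N = 366.43 s = 6.1072 min ≈ 6.11 min.

6.11 min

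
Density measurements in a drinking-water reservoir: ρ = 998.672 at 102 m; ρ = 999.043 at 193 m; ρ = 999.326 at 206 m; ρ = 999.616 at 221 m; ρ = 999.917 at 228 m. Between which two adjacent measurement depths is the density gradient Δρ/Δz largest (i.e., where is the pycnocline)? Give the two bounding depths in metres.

Compute the density gradient over each adjacent pair:
  102–193 m: Δρ/Δz = 0.371/91 = 4.1 × 10⁻³ kg m⁻⁴
  193–206 m: Δρ/Δz = 0.283/13 = 0.022 kg m⁻⁴
  206–221 m: Δρ/Δz = 0.290/15 = 0.019 kg m⁻⁴
  221–228 m: Δρ/Δz = 0.301/7 = 0.043 kg m⁻⁴
The largest gradient is in the 221–228 m interval — the pycnocline.

221–228 m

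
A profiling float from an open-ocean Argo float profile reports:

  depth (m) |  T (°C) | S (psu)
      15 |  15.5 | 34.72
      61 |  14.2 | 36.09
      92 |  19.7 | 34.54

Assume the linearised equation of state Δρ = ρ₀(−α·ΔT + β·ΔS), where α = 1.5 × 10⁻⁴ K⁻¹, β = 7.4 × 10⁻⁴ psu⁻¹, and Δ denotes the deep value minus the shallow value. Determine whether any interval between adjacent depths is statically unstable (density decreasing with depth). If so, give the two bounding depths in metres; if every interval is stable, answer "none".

61–92 m

Evaluate Δρ/ρ₀ = −αΔT + βΔS across each adjacent pair:
  15–61 m: −αΔT+βΔS = −(1.5 × 10⁻⁴)(-1.3)+(7.4 × 10⁻⁴)(+1.37) = 1.2 × 10⁻³ → stable
  61–92 m: −αΔT+βΔS = −(1.5 × 10⁻⁴)(+5.5)+(7.4 × 10⁻⁴)(-1.55) = -2.0 × 10⁻³ → UNSTABLE
The 61–92 m interval has Δρ < 0: lighter water underlies denser water.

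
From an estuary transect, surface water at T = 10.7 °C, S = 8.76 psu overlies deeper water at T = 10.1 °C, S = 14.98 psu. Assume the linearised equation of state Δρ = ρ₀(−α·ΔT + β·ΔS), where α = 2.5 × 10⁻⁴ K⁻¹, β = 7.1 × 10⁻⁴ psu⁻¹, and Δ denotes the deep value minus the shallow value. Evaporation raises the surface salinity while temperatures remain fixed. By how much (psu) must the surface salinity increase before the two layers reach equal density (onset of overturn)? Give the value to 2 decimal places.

6.43 psu

Neutral buoyancy requires −α(T_deep − T_surf) + β(S_deep − S_surf′) = 0.
S_surf′ = S_deep − (α/β)·ΔT = 14.98 − (2.5 × 10⁻⁴/7.1 × 10⁻⁴)·(-0.6) = 15.1913 psu.
Increase required: 15.1913 − 8.76 = 6.4313 psu.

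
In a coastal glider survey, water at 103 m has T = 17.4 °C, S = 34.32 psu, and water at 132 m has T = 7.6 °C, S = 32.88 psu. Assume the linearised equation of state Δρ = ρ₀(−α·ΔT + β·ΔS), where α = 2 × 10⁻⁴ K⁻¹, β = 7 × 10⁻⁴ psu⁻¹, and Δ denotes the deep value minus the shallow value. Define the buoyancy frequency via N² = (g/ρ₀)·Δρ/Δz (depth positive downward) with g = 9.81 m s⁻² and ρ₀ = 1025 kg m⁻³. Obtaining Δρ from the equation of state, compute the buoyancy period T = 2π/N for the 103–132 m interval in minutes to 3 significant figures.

ΔT = -9.8 K, ΔS = -1.44 psu (deep − shallow).
Δρ/ρ₀ = −αΔT + βΔS = 1.96 × 10⁻³ − 1.008 × 10⁻³ = 9.52 × 10⁻⁴, so Δρ ≈ 0.9758 kg m⁻³.
N² = (g/ρ₀)·Δρ/Δz = g·(Δρ/ρ₀)/Δz = 9.81 × 9.52 × 10⁻⁴ / 29 = 3.2204 × 10⁻⁴ s⁻².
N = √(3.2204 × 10⁻⁴) = 0.017945 rad s⁻¹ → T = 2π/N = 350.14 s = 5.8357 min ≈ 5.84 min.

5.84 min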